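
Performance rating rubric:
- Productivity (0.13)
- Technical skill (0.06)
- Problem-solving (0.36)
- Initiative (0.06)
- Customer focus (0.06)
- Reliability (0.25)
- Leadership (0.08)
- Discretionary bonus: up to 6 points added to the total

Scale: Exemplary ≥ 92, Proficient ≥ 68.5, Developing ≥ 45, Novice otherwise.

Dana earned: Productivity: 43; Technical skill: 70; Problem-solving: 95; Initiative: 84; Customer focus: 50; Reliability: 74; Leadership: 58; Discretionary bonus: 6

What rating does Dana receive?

Proficient

Weighted total:
  Productivity 43 × 0.13 = 5.59
  Technical skill 70 × 0.06 = 4.2
  Problem-solving 95 × 0.36 = 34.2
  Initiative 84 × 0.06 = 5.04
  Customer focus 50 × 0.06 = 3
  Reliability 74 × 0.25 = 18.5
  Leadership 58 × 0.08 = 4.64
Sum = 75.17
Discretionary bonus: 75.17 + 6 = 81.17
81.17 is ≥ 68.5 and < 92 → Proficient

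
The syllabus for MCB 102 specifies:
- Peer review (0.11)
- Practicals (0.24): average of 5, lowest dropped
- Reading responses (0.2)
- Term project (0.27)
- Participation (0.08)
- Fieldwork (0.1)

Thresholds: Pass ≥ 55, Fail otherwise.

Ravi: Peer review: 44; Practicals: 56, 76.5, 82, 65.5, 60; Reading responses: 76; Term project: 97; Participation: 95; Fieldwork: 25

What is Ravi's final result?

Pass

Practicals: drop 56 → average of remaining 4 = 284/4 = 71
Weighted total:
  Peer review 44 × 0.11 = 4.84
  Practicals 71 × 0.24 = 17.04
  Reading responses 76 × 0.2 = 15.2
  Term project 97 × 0.27 = 26.19
  Participation 95 × 0.08 = 7.6
  Fieldwork 25 × 0.1 = 2.5
Sum = 73.37
73.37 ≥ 55 → Pass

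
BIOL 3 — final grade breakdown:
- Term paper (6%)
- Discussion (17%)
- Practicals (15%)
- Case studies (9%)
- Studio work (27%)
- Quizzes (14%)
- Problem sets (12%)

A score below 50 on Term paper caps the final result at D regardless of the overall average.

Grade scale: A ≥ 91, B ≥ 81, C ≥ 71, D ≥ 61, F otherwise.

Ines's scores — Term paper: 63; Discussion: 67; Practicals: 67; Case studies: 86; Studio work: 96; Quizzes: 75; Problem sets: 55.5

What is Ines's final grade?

C

Term paper score 63 ≥ 50: minimum met.
Weighted total:
  Term paper 63 × 0.06 = 3.78
  Discussion 67 × 0.17 = 11.39
  Practicals 67 × 0.15 = 10.05
  Case studies 86 × 0.09 = 7.74
  Studio work 96 × 0.27 = 25.92
  Quizzes 75 × 0.14 = 10.5
  Problem sets 55.5 × 0.12 = 6.66
Sum = 76.04
76.04 is ≥ 71 and < 81 → C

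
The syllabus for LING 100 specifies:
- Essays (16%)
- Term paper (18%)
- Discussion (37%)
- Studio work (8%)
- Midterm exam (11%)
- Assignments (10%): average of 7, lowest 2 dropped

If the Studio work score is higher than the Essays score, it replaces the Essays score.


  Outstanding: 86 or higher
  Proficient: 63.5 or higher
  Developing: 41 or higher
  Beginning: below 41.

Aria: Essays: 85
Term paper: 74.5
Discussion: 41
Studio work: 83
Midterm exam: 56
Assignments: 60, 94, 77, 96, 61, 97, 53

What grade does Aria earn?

Assignments: drop 53, 60 → average of remaining 5 = 425/5 = 85
Studio work (83) ≤ Essays (85), so Essays stays at 85.
Weighted total:
  Essays 85 × 0.16 = 13.6
  Term paper 74.5 × 0.18 = 13.41
  Discussion 41 × 0.37 = 15.17
  Studio work 83 × 0.08 = 6.64
  Midterm exam 56 × 0.11 = 6.16
  Assignments 85 × 0.1 = 8.5
Sum = 63.48
63.48 is ≥ 41 and < 63.5 → Developing

Developing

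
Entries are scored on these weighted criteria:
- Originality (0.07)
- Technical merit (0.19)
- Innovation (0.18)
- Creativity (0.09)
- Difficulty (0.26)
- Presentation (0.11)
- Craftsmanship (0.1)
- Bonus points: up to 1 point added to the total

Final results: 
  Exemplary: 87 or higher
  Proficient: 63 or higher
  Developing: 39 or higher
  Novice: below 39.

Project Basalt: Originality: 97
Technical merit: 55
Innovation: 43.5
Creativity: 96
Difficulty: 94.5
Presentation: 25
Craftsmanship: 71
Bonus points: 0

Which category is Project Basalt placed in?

Weighted total:
  Originality 97 × 0.07 = 6.79
  Technical merit 55 × 0.19 = 10.45
  Innovation 43.5 × 0.18 = 7.83
  Creativity 96 × 0.09 = 8.64
  Difficulty 94.5 × 0.26 = 24.57
  Presentation 25 × 0.11 = 2.75
  Craftsmanship 71 × 0.1 = 7.1
Sum = 68.13
Bonus points: 68.13 + 0 = 68.13
68.13 is ≥ 63 and < 87 → Proficient

Proficient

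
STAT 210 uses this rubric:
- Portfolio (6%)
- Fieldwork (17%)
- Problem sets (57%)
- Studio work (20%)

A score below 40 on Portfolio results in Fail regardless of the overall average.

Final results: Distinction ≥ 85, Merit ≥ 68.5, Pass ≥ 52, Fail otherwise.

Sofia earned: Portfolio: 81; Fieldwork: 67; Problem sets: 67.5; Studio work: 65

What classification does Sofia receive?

Portfolio score 81 ≥ 40: minimum met.
Weighted total:
  Portfolio 81 × 0.06 = 4.86
  Fieldwork 67 × 0.17 = 11.39
  Problem sets 67.5 × 0.57 = 38.475
  Studio work 65 × 0.2 = 13
Sum = 67.725
67.725 is ≥ 52 and < 68.5 → Pass

Pass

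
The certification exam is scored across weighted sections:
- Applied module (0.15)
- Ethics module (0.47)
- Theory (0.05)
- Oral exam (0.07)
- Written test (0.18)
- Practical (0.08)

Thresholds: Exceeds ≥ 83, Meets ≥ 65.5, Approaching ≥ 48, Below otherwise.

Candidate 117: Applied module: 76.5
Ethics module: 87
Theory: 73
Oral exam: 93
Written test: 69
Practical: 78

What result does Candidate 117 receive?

Weighted total:
  Applied module 76.5 × 0.15 = 11.475
  Ethics module 87 × 0.47 = 40.89
  Theory 73 × 0.05 = 3.65
  Oral exam 93 × 0.07 = 6.51
  Written test 69 × 0.18 = 12.42
  Practical 78 × 0.08 = 6.24
Sum = 81.185
81.185 is ≥ 65.5 and < 83 → Meets

Meets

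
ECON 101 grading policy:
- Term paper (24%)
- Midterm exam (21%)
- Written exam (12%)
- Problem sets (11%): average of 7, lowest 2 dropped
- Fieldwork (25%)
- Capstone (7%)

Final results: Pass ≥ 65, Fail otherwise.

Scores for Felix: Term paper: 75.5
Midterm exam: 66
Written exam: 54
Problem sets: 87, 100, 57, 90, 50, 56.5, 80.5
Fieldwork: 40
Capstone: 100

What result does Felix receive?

Problem sets: drop 50, 56.5 → average of remaining 5 = 414.5/5 = 82.9
Weighted total:
  Term paper 75.5 × 0.24 = 18.12
  Midterm exam 66 × 0.21 = 13.86
  Written exam 54 × 0.12 = 6.48
  Problem sets 82.9 × 0.11 = 9.119
  Fieldwork 40 × 0.25 = 10
  Capstone 100 × 0.07 = 7
Sum = 64.579
64.579 < 65 → Fail

Fail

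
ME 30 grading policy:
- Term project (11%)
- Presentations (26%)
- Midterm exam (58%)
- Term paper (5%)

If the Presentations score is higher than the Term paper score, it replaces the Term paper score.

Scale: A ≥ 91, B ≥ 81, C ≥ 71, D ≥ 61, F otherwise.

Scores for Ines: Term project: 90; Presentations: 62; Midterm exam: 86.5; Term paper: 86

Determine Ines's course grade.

C

Presentations (62) ≤ Term paper (86), so Term paper stays at 86.
Weighted total:
  Term project 90 × 0.11 = 9.9
  Presentations 62 × 0.26 = 16.12
  Midterm exam 86.5 × 0.58 = 50.17
  Term paper 86 × 0.05 = 4.3
Sum = 80.49
80.49 is ≥ 71 and < 81 → C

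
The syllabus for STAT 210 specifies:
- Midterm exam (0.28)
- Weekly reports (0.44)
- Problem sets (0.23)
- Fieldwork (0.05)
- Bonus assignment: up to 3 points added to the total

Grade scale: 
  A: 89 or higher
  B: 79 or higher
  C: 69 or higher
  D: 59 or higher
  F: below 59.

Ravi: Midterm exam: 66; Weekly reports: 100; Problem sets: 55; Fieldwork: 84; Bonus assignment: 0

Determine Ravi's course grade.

Weighted total:
  Midterm exam 66 × 0.28 = 18.48
  Weekly reports 100 × 0.44 = 44
  Problem sets 55 × 0.23 = 12.65
  Fieldwork 84 × 0.05 = 4.2
Sum = 79.33
Bonus assignment: 79.33 + 0 = 79.33
79.33 is ≥ 79 and < 89 → B

B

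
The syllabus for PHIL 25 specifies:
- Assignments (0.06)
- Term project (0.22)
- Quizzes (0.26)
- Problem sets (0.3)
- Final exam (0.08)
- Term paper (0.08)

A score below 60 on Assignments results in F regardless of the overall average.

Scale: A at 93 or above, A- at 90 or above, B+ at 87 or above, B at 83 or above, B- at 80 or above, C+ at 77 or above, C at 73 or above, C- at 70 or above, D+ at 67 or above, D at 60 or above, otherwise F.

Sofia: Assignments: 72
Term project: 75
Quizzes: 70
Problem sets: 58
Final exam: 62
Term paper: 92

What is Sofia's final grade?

Assignments score 72 ≥ 60: minimum met.
Weighted total:
  Assignments 72 × 0.06 = 4.32
  Term project 75 × 0.22 = 16.5
  Quizzes 70 × 0.26 = 18.2
  Problem sets 58 × 0.3 = 17.4
  Final exam 62 × 0.08 = 4.96
  Term paper 92 × 0.08 = 7.36
Sum = 68.74
68.74 is ≥ 67 and < 70 → D+

D+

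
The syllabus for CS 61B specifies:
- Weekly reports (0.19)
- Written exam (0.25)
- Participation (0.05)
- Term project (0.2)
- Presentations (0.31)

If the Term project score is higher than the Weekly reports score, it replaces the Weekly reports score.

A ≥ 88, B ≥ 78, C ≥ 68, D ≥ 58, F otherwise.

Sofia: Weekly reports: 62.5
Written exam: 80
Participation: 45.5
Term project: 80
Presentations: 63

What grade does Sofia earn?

C

Term project (80) > Weekly reports (62.5), so Weekly reports counts as 80.
Weighted total:
  Weekly reports 80 × 0.19 = 15.2
  Written exam 80 × 0.25 = 20
  Participation 45.5 × 0.05 = 2.275
  Term project 80 × 0.2 = 16
  Presentations 63 × 0.31 = 19.53
Sum = 73.005
73.005 is ≥ 68 and < 78 → C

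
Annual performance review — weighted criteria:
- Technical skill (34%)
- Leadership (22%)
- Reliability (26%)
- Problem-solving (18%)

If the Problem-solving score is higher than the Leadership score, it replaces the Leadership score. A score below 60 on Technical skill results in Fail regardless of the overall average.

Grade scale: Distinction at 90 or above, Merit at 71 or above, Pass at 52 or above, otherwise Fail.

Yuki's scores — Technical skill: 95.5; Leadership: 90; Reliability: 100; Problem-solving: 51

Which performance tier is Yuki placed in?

Merit

Problem-solving (51) ≤ Leadership (90), so Leadership stays at 90.
Technical skill score 95.5 ≥ 60: minimum met.
Weighted total:
  Technical skill 95.5 × 0.34 = 32.47
  Leadership 90 × 0.22 = 19.8
  Reliability 100 × 0.26 = 26
  Problem-solving 51 × 0.18 = 9.18
Sum = 87.45
87.45 is ≥ 71 and < 90 → Merit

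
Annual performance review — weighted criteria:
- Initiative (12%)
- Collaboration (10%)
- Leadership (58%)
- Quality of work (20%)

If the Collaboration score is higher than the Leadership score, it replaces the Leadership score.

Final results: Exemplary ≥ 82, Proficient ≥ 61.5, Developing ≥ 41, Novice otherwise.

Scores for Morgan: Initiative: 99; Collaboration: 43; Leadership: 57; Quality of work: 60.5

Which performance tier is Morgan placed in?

Developing

Collaboration (43) ≤ Leadership (57), so Leadership stays at 57.
Weighted total:
  Initiative 99 × 0.12 = 11.88
  Collaboration 43 × 0.1 = 4.3
  Leadership 57 × 0.58 = 33.06
  Quality of work 60.5 × 0.2 = 12.1
Sum = 61.34
61.34 is ≥ 41 and < 61.5 → Developing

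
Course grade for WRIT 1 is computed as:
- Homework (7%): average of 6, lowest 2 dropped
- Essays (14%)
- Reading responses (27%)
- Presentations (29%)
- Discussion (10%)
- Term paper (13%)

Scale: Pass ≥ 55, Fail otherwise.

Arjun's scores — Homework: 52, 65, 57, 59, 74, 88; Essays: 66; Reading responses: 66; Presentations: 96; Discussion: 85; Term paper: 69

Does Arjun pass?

Pass

Homework: drop 52, 57 → average of remaining 4 = 286/4 = 71.5
Weighted total:
  Homework 71.5 × 0.07 = 5.005
  Essays 66 × 0.14 = 9.24
  Reading responses 66 × 0.27 = 17.82
  Presentations 96 × 0.29 = 27.84
  Discussion 85 × 0.1 = 8.5
  Term paper 69 × 0.13 = 8.97
Sum = 77.375
77.375 ≥ 55 → Pass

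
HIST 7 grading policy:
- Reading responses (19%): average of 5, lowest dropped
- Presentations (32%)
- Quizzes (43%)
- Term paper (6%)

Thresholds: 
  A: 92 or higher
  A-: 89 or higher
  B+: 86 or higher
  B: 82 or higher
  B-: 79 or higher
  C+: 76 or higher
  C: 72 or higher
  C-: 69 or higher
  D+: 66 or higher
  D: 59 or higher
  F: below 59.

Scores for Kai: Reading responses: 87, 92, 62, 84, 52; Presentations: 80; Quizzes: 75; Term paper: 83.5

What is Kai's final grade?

Reading responses: drop 52 → average of remaining 4 = 325/4 = 81.25
Weighted total:
  Reading responses 81.25 × 0.19 = 15.4375
  Presentations 80 × 0.32 = 25.6
  Quizzes 75 × 0.43 = 32.25
  Term paper 83.5 × 0.06 = 5.01
Sum = 78.2975
78.2975 is ≥ 76 and < 79 → C+

C+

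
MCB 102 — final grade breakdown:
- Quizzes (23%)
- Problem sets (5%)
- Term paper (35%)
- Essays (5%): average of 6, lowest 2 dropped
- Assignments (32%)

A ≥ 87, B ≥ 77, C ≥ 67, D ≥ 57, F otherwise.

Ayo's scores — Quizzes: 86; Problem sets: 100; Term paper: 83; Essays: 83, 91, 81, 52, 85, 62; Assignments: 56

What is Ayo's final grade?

C

Essays: drop 52, 62 → average of remaining 4 = 340/4 = 85
Weighted total:
  Quizzes 86 × 0.23 = 19.78
  Problem sets 100 × 0.05 = 5
  Term paper 83 × 0.35 = 29.05
  Essays 85 × 0.05 = 4.25
  Assignments 56 × 0.32 = 17.92
Sum = 76
76 is ≥ 67 and < 77 → C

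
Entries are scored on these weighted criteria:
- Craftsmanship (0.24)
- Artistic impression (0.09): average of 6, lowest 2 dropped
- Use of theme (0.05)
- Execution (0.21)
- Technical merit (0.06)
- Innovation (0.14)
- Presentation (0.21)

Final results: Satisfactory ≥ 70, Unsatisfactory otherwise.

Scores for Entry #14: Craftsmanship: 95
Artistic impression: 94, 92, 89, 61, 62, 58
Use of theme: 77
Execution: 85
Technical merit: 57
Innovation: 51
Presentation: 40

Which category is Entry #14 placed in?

Artistic impression: drop 58, 61 → average of remaining 4 = 337/4 = 84.25
Weighted total:
  Craftsmanship 95 × 0.24 = 22.8
  Artistic impression 84.25 × 0.09 = 7.5825
  Use of theme 77 × 0.05 = 3.85
  Execution 85 × 0.21 = 17.85
  Technical merit 57 × 0.06 = 3.42
  Innovation 51 × 0.14 = 7.14
  Presentation 40 × 0.21 = 8.4
Sum = 71.0425
71.0425 ≥ 70 → Satisfactory

Satisfactory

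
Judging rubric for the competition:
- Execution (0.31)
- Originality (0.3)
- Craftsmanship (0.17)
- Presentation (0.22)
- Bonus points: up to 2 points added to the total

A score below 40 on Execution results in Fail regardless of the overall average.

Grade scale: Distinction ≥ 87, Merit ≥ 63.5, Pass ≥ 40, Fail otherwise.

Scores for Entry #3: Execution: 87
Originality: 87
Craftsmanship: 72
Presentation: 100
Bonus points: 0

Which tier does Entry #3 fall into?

Execution score 87 ≥ 40: minimum met.
Weighted total:
  Execution 87 × 0.31 = 26.97
  Originality 87 × 0.3 = 26.1
  Craftsmanship 72 × 0.17 = 12.24
  Presentation 100 × 0.22 = 22
Sum = 87.31
Bonus points: 87.31 + 0 = 87.31
87.31 ≥ 87 → Distinction

Distinction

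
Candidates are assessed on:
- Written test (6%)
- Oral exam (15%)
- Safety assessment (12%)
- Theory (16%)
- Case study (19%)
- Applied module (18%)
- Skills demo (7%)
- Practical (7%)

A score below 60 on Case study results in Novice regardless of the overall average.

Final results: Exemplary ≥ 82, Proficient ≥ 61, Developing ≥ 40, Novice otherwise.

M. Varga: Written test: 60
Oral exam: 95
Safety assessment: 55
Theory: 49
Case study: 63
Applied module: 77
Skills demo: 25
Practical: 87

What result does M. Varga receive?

Case study score 63 ≥ 60: minimum met.
Weighted total:
  Written test 60 × 0.06 = 3.6
  Oral exam 95 × 0.15 = 14.25
  Safety assessment 55 × 0.12 = 6.6
  Theory 49 × 0.16 = 7.84
  Case study 63 × 0.19 = 11.97
  Applied module 77 × 0.18 = 13.86
  Skills demo 25 × 0.07 = 1.75
  Practical 87 × 0.07 = 6.09
Sum = 65.96
65.96 is ≥ 61 and < 82 → Proficient

Proficient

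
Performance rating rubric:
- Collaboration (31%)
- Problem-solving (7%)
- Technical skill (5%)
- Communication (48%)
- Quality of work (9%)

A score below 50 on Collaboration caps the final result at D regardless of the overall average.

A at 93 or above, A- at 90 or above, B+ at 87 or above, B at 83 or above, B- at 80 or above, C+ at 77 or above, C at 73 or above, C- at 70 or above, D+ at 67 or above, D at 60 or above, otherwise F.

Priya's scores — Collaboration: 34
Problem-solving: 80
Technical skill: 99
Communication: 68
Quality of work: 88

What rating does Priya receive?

Collaboration score 34 < 50: minimum not met.
Weighted total:
  Collaboration 34 × 0.31 = 10.54
  Problem-solving 80 × 0.07 = 5.6
  Technical skill 99 × 0.05 = 4.95
  Communication 68 × 0.48 = 32.64
  Quality of work 88 × 0.09 = 7.92
Sum = 61.65
61.65 would be D; cap at D applies → D.

D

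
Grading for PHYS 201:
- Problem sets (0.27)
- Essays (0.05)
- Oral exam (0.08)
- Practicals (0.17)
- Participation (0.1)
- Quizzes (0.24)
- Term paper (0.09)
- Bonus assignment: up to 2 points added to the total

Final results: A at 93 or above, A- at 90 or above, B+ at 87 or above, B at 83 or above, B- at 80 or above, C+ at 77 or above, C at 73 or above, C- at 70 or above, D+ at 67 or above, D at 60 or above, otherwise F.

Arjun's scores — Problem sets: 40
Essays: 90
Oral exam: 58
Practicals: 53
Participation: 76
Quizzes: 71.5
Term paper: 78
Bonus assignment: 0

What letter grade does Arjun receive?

Weighted total:
  Problem sets 40 × 0.27 = 10.8
  Essays 90 × 0.05 = 4.5
  Oral exam 58 × 0.08 = 4.64
  Practicals 53 × 0.17 = 9.01
  Participation 76 × 0.1 = 7.6
  Quizzes 71.5 × 0.24 = 17.16
  Term paper 78 × 0.09 = 7.02
Sum = 60.73
Bonus assignment: 60.73 + 0 = 60.73
60.73 is ≥ 60 and < 67 → D

D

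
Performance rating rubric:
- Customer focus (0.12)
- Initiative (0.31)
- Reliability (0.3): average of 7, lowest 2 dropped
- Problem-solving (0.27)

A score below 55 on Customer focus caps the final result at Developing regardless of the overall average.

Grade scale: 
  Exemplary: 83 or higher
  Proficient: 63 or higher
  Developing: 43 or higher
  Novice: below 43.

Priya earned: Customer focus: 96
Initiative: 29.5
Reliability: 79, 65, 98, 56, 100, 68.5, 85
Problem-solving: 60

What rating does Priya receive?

Reliability: drop 56, 65 → average of remaining 5 = 430.5/5 = 86.1
Customer focus score 96 ≥ 55: minimum met.
Weighted total:
  Customer focus 96 × 0.12 = 11.52
  Initiative 29.5 × 0.31 = 9.145
  Reliability 86.1 × 0.3 = 25.83
  Problem-solving 60 × 0.27 = 16.2
Sum = 62.695
62.695 is ≥ 43 and < 63 → Developing

Developing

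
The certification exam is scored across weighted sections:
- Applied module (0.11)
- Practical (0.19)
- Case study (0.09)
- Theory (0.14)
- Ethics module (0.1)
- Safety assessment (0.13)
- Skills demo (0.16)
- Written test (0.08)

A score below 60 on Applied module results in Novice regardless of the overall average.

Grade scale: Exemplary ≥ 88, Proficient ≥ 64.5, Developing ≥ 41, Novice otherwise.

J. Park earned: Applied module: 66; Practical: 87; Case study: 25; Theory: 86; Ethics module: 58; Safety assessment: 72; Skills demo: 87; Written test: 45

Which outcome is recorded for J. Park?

Applied module score 66 ≥ 60: minimum met.
Weighted total:
  Applied module 66 × 0.11 = 7.26
  Practical 87 × 0.19 = 16.53
  Case study 25 × 0.09 = 2.25
  Theory 86 × 0.14 = 12.04
  Ethics module 58 × 0.1 = 5.8
  Safety assessment 72 × 0.13 = 9.36
  Skills demo 87 × 0.16 = 13.92
  Written test 45 × 0.08 = 3.6
Sum = 70.76
70.76 is ≥ 64.5 and < 88 → Proficient

Proficient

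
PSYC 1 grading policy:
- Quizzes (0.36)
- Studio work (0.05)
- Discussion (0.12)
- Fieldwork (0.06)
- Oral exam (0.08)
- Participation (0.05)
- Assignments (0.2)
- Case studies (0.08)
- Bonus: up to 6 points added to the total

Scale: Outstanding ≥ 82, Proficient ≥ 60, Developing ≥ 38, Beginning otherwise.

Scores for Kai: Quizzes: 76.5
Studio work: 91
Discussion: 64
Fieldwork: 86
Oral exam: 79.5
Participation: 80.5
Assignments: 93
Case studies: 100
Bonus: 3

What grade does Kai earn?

Outstanding

Weighted total:
  Quizzes 76.5 × 0.36 = 27.54
  Studio work 91 × 0.05 = 4.55
  Discussion 64 × 0.12 = 7.68
  Fieldwork 86 × 0.06 = 5.16
  Oral exam 79.5 × 0.08 = 6.36
  Participation 80.5 × 0.05 = 4.025
  Assignments 93 × 0.2 = 18.6
  Case studies 100 × 0.08 = 8
Sum = 81.915
Bonus: 81.915 + 3 = 84.915
84.915 ≥ 82 → Outstanding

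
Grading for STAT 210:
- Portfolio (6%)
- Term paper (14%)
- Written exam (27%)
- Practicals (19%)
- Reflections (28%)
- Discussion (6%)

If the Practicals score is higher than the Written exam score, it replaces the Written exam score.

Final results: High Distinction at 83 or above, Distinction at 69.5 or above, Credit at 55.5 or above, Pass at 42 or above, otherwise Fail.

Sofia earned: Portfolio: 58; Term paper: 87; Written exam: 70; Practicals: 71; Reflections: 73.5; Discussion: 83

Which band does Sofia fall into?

Practicals (71) > Written exam (70), so Written exam counts as 71.
Weighted total:
  Portfolio 58 × 0.06 = 3.48
  Term paper 87 × 0.14 = 12.18
  Written exam 71 × 0.27 = 19.17
  Practicals 71 × 0.19 = 13.49
  Reflections 73.5 × 0.28 = 20.58
  Discussion 83 × 0.06 = 4.98
Sum = 73.88
73.88 is ≥ 69.5 and < 83 → Distinction

Distinction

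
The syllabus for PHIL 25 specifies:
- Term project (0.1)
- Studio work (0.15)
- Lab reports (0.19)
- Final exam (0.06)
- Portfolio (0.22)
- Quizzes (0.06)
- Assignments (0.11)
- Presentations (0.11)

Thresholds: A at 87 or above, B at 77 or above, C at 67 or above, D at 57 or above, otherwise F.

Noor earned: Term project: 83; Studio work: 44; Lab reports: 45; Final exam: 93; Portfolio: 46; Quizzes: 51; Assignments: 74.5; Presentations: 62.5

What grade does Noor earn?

Weighted total:
  Term project 83 × 0.1 = 8.3
  Studio work 44 × 0.15 = 6.6
  Lab reports 45 × 0.19 = 8.55
  Final exam 93 × 0.06 = 5.58
  Portfolio 46 × 0.22 = 10.12
  Quizzes 51 × 0.06 = 3.06
  Assignments 74.5 × 0.11 = 8.195
  Presentations 62.5 × 0.11 = 6.875
Sum = 57.28
57.28 is ≥ 57 and < 67 → D

D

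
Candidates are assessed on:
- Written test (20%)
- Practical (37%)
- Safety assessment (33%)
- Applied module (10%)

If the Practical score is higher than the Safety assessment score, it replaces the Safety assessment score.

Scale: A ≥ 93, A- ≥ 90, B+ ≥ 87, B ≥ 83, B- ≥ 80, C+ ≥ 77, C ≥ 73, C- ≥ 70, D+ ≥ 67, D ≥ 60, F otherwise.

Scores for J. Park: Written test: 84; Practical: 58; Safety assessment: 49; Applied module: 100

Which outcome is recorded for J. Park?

Practical (58) > Safety assessment (49), so Safety assessment counts as 58.
Weighted total:
  Written test 84 × 0.2 = 16.8
  Practical 58 × 0.37 = 21.46
  Safety assessment 58 × 0.33 = 19.14
  Applied module 100 × 0.1 = 10
Sum = 67.4
67.4 is ≥ 67 and < 70 → D+

D+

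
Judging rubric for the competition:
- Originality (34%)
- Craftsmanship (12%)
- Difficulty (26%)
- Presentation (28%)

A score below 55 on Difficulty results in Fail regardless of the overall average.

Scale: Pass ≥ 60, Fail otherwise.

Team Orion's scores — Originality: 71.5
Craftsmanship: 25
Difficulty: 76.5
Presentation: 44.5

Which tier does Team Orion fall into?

Difficulty score 76.5 ≥ 55: minimum met.
Weighted total:
  Originality 71.5 × 0.34 = 24.31
  Craftsmanship 25 × 0.12 = 3
  Difficulty 76.5 × 0.26 = 19.89
  Presentation 44.5 × 0.28 = 12.46
Sum = 59.66
59.66 < 60 → Fail

Fail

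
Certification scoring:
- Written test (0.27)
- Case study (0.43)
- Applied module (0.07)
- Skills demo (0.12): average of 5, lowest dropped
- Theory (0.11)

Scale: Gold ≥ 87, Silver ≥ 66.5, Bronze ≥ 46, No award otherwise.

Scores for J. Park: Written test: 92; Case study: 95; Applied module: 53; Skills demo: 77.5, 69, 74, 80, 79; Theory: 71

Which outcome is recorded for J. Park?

Skills demo: drop 69 → average of remaining 4 = 310.5/4 = 77.625
Weighted total:
  Written test 92 × 0.27 = 24.84
  Case study 95 × 0.43 = 40.85
  Applied module 53 × 0.07 = 3.71
  Skills demo 77.625 × 0.12 = 9.315
  Theory 71 × 0.11 = 7.81
Sum = 86.525
86.525 is ≥ 66.5 and < 87 → Silver

Silver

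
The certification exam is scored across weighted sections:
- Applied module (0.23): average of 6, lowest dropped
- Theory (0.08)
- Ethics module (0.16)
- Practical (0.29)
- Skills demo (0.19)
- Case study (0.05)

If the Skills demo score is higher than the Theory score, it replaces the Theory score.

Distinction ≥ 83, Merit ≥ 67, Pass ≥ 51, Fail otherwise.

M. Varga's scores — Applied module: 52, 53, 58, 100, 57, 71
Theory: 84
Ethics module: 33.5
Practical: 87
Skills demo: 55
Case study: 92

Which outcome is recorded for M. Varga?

Merit

Applied module: drop 52 → average of remaining 5 = 339/5 = 67.8
Skills demo (55) ≤ Theory (84), so Theory stays at 84.
Weighted total:
  Applied module 67.8 × 0.23 = 15.594
  Theory 84 × 0.08 = 6.72
  Ethics module 33.5 × 0.16 = 5.36
  Practical 87 × 0.29 = 25.23
  Skills demo 55 × 0.19 = 10.45
  Case study 92 × 0.05 = 4.6
Sum = 67.954
67.954 is ≥ 67 and < 83 → Merit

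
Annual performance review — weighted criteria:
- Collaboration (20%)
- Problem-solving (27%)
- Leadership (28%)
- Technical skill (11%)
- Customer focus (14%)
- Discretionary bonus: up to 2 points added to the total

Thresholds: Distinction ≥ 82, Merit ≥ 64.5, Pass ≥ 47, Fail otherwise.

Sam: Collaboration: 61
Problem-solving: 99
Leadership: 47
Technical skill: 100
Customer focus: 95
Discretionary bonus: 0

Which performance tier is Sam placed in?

Weighted total:
  Collaboration 61 × 0.2 = 12.2
  Problem-solving 99 × 0.27 = 26.73
  Leadership 47 × 0.28 = 13.16
  Technical skill 100 × 0.11 = 11
  Customer focus 95 × 0.14 = 13.3
Sum = 76.39
Discretionary bonus: 76.39 + 0 = 76.39
76.39 is ≥ 64.5 and < 82 → Merit

Merit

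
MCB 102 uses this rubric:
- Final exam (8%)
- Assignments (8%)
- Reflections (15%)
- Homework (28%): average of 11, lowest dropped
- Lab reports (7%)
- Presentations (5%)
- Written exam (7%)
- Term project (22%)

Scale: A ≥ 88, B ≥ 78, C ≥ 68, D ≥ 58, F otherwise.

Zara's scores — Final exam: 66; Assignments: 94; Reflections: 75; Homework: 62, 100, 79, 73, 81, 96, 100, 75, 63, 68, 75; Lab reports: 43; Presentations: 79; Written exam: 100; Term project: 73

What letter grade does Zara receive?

C

Homework: drop 62 → average of remaining 10 = 810/10 = 81
Weighted total:
  Final exam 66 × 0.08 = 5.28
  Assignments 94 × 0.08 = 7.52
  Reflections 75 × 0.15 = 11.25
  Homework 81 × 0.28 = 22.68
  Lab reports 43 × 0.07 = 3.01
  Presentations 79 × 0.05 = 3.95
  Written exam 100 × 0.07 = 7
  Term project 73 × 0.22 = 16.06
Sum = 76.75
76.75 is ≥ 68 and < 78 → C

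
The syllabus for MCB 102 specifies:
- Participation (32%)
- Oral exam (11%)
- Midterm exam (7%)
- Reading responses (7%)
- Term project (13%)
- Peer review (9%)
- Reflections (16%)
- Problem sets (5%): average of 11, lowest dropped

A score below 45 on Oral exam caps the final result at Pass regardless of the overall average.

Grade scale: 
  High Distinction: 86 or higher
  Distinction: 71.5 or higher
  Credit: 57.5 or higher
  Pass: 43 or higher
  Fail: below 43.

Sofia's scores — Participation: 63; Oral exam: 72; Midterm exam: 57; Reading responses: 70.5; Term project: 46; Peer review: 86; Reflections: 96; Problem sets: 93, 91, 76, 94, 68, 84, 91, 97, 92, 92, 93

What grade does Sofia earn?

Problem sets: drop 68 → average of remaining 10 = 903/10 = 90.3
Oral exam score 72 ≥ 45: minimum met.
Weighted total:
  Participation 63 × 0.32 = 20.16
  Oral exam 72 × 0.11 = 7.92
  Midterm exam 57 × 0.07 = 3.99
  Reading responses 70.5 × 0.07 = 4.935
  Term project 46 × 0.13 = 5.98
  Peer review 86 × 0.09 = 7.74
  Reflections 96 × 0.16 = 15.36
  Problem sets 90.3 × 0.05 = 4.515
Sum = 70.6
70.6 is ≥ 57.5 and < 71.5 → Credit

Credit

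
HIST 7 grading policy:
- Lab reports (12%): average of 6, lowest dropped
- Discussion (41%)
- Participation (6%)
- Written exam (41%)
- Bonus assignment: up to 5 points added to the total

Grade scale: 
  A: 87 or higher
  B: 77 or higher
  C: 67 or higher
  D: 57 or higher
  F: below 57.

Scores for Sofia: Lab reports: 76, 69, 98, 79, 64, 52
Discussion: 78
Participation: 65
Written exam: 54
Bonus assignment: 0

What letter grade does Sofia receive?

C

Lab reports: drop 52 → average of remaining 5 = 386/5 = 77.2
Weighted total:
  Lab reports 77.2 × 0.12 = 9.264
  Discussion 78 × 0.41 = 31.98
  Participation 65 × 0.06 = 3.9
  Written exam 54 × 0.41 = 22.14
Sum = 67.284
Bonus assignment: 67.284 + 0 = 67.284
67.284 is ≥ 67 and < 77 → C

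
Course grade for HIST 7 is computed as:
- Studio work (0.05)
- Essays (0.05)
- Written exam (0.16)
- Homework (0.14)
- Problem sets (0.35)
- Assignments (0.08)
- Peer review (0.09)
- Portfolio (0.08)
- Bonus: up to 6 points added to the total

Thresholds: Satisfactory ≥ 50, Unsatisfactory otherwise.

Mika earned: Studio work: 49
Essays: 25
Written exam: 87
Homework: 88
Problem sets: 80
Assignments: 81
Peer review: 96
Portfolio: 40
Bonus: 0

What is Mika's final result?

Weighted total:
  Studio work 49 × 0.05 = 2.45
  Essays 25 × 0.05 = 1.25
  Written exam 87 × 0.16 = 13.92
  Homework 88 × 0.14 = 12.32
  Problem sets 80 × 0.35 = 28
  Assignments 81 × 0.08 = 6.48
  Peer review 96 × 0.09 = 8.64
  Portfolio 40 × 0.08 = 3.2
Sum = 76.26
Bonus: 76.26 + 0 = 76.26
76.26 ≥ 50 → Satisfactory

Satisfactory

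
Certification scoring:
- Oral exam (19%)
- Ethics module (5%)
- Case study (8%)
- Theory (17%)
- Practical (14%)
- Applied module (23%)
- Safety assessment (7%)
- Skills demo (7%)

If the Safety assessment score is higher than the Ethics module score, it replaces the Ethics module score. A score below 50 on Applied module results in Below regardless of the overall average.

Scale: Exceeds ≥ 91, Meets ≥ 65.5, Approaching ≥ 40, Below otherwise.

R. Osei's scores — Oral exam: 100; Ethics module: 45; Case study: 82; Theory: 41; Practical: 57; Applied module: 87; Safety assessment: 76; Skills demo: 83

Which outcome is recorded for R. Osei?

Meets

Safety assessment (76) > Ethics module (45), so Ethics module counts as 76.
Applied module score 87 ≥ 50: minimum met.
Weighted total:
  Oral exam 100 × 0.19 = 19
  Ethics module 76 × 0.05 = 3.8
  Case study 82 × 0.08 = 6.56
  Theory 41 × 0.17 = 6.97
  Practical 57 × 0.14 = 7.98
  Applied module 87 × 0.23 = 20.01
  Safety assessment 76 × 0.07 = 5.32
  Skills demo 83 × 0.07 = 5.81
Sum = 75.45
75.45 is ≥ 65.5 and < 91 → Meets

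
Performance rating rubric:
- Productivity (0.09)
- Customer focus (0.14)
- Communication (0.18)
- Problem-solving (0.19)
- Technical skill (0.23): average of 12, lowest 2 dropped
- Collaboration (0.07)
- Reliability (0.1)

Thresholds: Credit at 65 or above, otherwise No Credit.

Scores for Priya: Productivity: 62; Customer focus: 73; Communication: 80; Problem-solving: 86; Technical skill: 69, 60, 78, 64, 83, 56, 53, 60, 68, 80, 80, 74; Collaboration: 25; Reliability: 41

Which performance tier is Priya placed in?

Credit

Technical skill: drop 53, 56 → average of remaining 10 = 716/10 = 71.6
Weighted total:
  Productivity 62 × 0.09 = 5.58
  Customer focus 73 × 0.14 = 10.22
  Communication 80 × 0.18 = 14.4
  Problem-solving 86 × 0.19 = 16.34
  Technical skill 71.6 × 0.23 = 16.468
  Collaboration 25 × 0.07 = 1.75
  Reliability 41 × 0.1 = 4.1
Sum = 68.858
68.858 ≥ 65 → Credit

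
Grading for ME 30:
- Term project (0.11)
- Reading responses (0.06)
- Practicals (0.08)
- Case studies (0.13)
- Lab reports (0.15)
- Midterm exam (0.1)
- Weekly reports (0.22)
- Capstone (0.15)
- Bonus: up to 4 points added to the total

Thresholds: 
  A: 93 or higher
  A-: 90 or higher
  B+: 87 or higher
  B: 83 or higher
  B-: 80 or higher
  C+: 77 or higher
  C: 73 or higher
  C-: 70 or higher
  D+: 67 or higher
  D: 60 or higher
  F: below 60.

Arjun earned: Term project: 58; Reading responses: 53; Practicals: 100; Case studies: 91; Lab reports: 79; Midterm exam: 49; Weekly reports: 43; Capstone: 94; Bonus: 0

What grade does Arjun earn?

D+

Weighted total:
  Term project 58 × 0.11 = 6.38
  Reading responses 53 × 0.06 = 3.18
  Practicals 100 × 0.08 = 8
  Case studies 91 × 0.13 = 11.83
  Lab reports 79 × 0.15 = 11.85
  Midterm exam 49 × 0.1 = 4.9
  Weekly reports 43 × 0.22 = 9.46
  Capstone 94 × 0.15 = 14.1
Sum = 69.7
Bonus: 69.7 + 0 = 69.7
69.7 is ≥ 67 and < 70 → D+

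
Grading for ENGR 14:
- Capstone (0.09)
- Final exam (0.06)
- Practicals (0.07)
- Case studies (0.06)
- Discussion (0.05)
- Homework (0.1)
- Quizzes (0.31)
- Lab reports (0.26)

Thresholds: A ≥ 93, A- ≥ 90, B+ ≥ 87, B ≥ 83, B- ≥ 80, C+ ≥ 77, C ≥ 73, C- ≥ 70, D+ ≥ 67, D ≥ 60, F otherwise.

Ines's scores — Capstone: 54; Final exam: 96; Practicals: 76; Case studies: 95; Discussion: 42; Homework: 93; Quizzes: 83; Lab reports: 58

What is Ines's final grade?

Weighted total:
  Capstone 54 × 0.09 = 4.86
  Final exam 96 × 0.06 = 5.76
  Practicals 76 × 0.07 = 5.32
  Case studies 95 × 0.06 = 5.7
  Discussion 42 × 0.05 = 2.1
  Homework 93 × 0.1 = 9.3
  Quizzes 83 × 0.31 = 25.73
  Lab reports 58 × 0.26 = 15.08
Sum = 73.85
73.85 is ≥ 73 and < 77 → C

C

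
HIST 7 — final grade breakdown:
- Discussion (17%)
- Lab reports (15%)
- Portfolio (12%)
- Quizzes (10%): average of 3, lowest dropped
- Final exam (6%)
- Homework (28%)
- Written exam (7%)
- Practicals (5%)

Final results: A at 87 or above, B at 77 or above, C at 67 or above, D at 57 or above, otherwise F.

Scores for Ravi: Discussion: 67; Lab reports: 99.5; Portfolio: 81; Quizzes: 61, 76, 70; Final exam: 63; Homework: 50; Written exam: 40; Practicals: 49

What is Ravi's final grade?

Quizzes: drop 61 → average of remaining 2 = 146/2 = 73
Weighted total:
  Discussion 67 × 0.17 = 11.39
  Lab reports 99.5 × 0.15 = 14.925
  Portfolio 81 × 0.12 = 9.72
  Quizzes 73 × 0.1 = 7.3
  Final exam 63 × 0.06 = 3.78
  Homework 50 × 0.28 = 14
  Written exam 40 × 0.07 = 2.8
  Practicals 49 × 0.05 = 2.45
Sum = 66.365
66.365 is ≥ 57 and < 67 → D

D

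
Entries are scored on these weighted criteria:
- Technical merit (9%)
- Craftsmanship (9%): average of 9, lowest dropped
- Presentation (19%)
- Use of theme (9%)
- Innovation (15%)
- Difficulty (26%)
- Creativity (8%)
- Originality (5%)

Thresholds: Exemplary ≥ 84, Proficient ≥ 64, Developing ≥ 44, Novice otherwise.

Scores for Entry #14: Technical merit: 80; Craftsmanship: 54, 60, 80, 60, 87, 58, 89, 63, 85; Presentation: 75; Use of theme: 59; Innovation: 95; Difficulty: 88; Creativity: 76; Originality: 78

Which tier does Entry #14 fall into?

Proficient

Craftsmanship: drop 54 → average of remaining 8 = 582/8 = 72.75
Weighted total:
  Technical merit 80 × 0.09 = 7.2
  Craftsmanship 72.75 × 0.09 = 6.5475
  Presentation 75 × 0.19 = 14.25
  Use of theme 59 × 0.09 = 5.31
  Innovation 95 × 0.15 = 14.25
  Difficulty 88 × 0.26 = 22.88
  Creativity 76 × 0.08 = 6.08
  Originality 78 × 0.05 = 3.9
Sum = 80.4175
80.4175 is ≥ 64 and < 84 → Proficient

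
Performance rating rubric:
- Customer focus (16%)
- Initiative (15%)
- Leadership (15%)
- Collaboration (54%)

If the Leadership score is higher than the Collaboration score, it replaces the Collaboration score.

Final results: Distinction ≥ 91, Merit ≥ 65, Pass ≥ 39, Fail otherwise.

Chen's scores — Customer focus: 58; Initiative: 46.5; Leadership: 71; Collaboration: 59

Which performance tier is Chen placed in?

Leadership (71) > Collaboration (59), so Collaboration counts as 71.
Weighted total:
  Customer focus 58 × 0.16 = 9.28
  Initiative 46.5 × 0.15 = 6.975
  Leadership 71 × 0.15 = 10.65
  Collaboration 71 × 0.54 = 38.34
Sum = 65.245
65.245 is ≥ 65 and < 91 → Merit

Merit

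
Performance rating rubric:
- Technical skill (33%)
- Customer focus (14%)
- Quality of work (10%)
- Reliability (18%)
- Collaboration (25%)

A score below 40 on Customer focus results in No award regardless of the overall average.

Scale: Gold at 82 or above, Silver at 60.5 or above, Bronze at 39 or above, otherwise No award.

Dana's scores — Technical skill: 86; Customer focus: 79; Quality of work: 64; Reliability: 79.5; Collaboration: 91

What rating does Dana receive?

Gold

Customer focus score 79 ≥ 40: minimum met.
Weighted total:
  Technical skill 86 × 0.33 = 28.38
  Customer focus 79 × 0.14 = 11.06
  Quality of work 64 × 0.1 = 6.4
  Reliability 79.5 × 0.18 = 14.31
  Collaboration 91 × 0.25 = 22.75
Sum = 82.9
82.9 ≥ 82 → Gold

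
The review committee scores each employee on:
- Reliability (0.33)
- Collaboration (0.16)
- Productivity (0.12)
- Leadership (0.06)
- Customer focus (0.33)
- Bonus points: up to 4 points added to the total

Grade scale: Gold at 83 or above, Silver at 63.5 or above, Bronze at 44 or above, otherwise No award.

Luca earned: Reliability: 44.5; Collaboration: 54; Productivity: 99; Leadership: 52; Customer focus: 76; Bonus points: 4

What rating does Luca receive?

Weighted total:
  Reliability 44.5 × 0.33 = 14.685
  Collaboration 54 × 0.16 = 8.64
  Productivity 99 × 0.12 = 11.88
  Leadership 52 × 0.06 = 3.12
  Customer focus 76 × 0.33 = 25.08
Sum = 63.405
Bonus points: 63.405 + 4 = 67.405
67.405 is ≥ 63.5 and < 83 → Silver

Silver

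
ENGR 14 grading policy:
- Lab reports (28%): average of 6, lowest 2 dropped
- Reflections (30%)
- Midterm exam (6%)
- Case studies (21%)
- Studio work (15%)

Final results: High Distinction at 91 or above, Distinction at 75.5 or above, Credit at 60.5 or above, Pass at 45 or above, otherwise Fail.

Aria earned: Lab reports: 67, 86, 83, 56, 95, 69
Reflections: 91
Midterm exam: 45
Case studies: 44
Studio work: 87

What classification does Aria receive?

Distinction

Lab reports: drop 56, 67 → average of remaining 4 = 333/4 = 83.25
Weighted total:
  Lab reports 83.25 × 0.28 = 23.31
  Reflections 91 × 0.3 = 27.3
  Midterm exam 45 × 0.06 = 2.7
  Case studies 44 × 0.21 = 9.24
  Studio work 87 × 0.15 = 13.05
Sum = 75.6
75.6 is ≥ 75.5 and < 91 → Distinction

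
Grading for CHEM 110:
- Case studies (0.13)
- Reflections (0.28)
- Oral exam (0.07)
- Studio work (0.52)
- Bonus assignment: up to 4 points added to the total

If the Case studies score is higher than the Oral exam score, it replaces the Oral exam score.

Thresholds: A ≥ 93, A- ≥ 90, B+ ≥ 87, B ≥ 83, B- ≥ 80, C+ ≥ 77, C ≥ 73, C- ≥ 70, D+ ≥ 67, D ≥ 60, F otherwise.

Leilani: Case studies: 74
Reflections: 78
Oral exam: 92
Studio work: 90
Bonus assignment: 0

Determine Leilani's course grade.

B

Case studies (74) ≤ Oral exam (92), so Oral exam stays at 92.
Weighted total:
  Case studies 74 × 0.13 = 9.62
  Reflections 78 × 0.28 = 21.84
  Oral exam 92 × 0.07 = 6.44
  Studio work 90 × 0.52 = 46.8
Sum = 84.7
Bonus assignment: 84.7 + 0 = 84.7
84.7 is ≥ 83 and < 87 → B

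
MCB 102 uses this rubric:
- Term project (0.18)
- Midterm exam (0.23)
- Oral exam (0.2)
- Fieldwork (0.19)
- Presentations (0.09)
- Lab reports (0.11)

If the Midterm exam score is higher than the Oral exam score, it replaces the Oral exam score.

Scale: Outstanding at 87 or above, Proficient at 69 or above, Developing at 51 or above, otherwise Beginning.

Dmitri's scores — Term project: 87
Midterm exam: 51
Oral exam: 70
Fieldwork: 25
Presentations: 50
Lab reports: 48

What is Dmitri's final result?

Developing

Midterm exam (51) ≤ Oral exam (70), so Oral exam stays at 70.
Weighted total:
  Term project 87 × 0.18 = 15.66
  Midterm exam 51 × 0.23 = 11.73
  Oral exam 70 × 0.2 = 14
  Fieldwork 25 × 0.19 = 4.75
  Presentations 50 × 0.09 = 4.5
  Lab reports 48 × 0.11 = 5.28
Sum = 55.92
55.92 is ≥ 51 and < 69 → Developing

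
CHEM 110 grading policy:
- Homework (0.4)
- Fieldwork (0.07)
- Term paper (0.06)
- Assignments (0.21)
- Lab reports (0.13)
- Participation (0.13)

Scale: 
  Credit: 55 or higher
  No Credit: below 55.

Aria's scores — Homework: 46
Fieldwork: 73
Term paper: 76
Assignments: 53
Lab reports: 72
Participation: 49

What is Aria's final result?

Weighted total:
  Homework 46 × 0.4 = 18.4
  Fieldwork 73 × 0.07 = 5.11
  Term paper 76 × 0.06 = 4.56
  Assignments 53 × 0.21 = 11.13
  Lab reports 72 × 0.13 = 9.36
  Participation 49 × 0.13 = 6.37
Sum = 54.93
54.93 < 55 → No Credit

No Credit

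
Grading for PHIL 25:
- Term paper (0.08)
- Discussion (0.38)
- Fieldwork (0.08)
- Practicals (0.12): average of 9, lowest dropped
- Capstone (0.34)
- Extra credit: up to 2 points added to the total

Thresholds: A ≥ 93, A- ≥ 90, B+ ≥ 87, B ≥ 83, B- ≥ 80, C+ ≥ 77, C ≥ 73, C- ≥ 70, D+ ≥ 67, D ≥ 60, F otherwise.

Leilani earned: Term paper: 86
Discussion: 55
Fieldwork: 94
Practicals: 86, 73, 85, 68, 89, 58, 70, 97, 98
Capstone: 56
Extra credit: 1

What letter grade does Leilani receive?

D

Practicals: drop 58 → average of remaining 8 = 666/8 = 83.25
Weighted total:
  Term paper 86 × 0.08 = 6.88
  Discussion 55 × 0.38 = 20.9
  Fieldwork 94 × 0.08 = 7.52
  Practicals 83.25 × 0.12 = 9.99
  Capstone 56 × 0.34 = 19.04
Sum = 64.33
Extra credit: 64.33 + 1 = 65.33
65.33 is ≥ 60 and < 67 → D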